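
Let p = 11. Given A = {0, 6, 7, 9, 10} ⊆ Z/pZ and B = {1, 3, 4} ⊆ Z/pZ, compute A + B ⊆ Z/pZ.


Work in Z/11Z: reduce every sum a + b modulo 11.
Enumerate all 15 pairs:
a = 0: 0+1=1, 0+3=3, 0+4=4
a = 6: 6+1=7, 6+3=9, 6+4=10
a = 7: 7+1=8, 7+3=10, 7+4=0
a = 9: 9+1=10, 9+3=1, 9+4=2
a = 10: 10+1=0, 10+3=2, 10+4=3
Distinct residues collected: {0, 1, 2, 3, 4, 7, 8, 9, 10}
|A + B| = 9 (out of 11 total residues).

A + B = {0, 1, 2, 3, 4, 7, 8, 9, 10}


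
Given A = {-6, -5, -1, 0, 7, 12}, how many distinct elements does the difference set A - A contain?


A - A = {a - a' : a, a' ∈ A}; |A| = 6.
Bounds: 2|A|-1 ≤ |A - A| ≤ |A|² - |A| + 1, i.e. 11 ≤ |A - A| ≤ 31.
Note: 0 ∈ A - A always (from a - a). The set is symmetric: if d ∈ A - A then -d ∈ A - A.
Enumerate nonzero differences d = a - a' with a > a' (then include -d):
Positive differences: {1, 4, 5, 6, 7, 8, 12, 13, 17, 18}
Full difference set: {0} ∪ (positive diffs) ∪ (negative diffs).
|A - A| = 1 + 2·10 = 21 (matches direct enumeration: 21).

|A - A| = 21


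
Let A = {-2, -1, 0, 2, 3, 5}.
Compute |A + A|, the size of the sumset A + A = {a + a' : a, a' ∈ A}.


A + A = {a + a' : a, a' ∈ A}; |A| = 6.
General bounds: 2|A| - 1 ≤ |A + A| ≤ |A|(|A|+1)/2, i.e. 11 ≤ |A + A| ≤ 21.
Lower bound 2|A|-1 is attained iff A is an arithmetic progression.
Enumerate sums a + a' for a ≤ a' (symmetric, so this suffices):
a = -2: -2+-2=-4, -2+-1=-3, -2+0=-2, -2+2=0, -2+3=1, -2+5=3
a = -1: -1+-1=-2, -1+0=-1, -1+2=1, -1+3=2, -1+5=4
a = 0: 0+0=0, 0+2=2, 0+3=3, 0+5=5
a = 2: 2+2=4, 2+3=5, 2+5=7
a = 3: 3+3=6, 3+5=8
a = 5: 5+5=10
Distinct sums: {-4, -3, -2, -1, 0, 1, 2, 3, 4, 5, 6, 7, 8, 10}
|A + A| = 14

|A + A| = 14


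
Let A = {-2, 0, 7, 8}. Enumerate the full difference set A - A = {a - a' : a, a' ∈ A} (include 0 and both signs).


A - A = {a - a' : a, a' ∈ A}.
Compute a - a' for each ordered pair (a, a'):
a = -2: -2--2=0, -2-0=-2, -2-7=-9, -2-8=-10
a = 0: 0--2=2, 0-0=0, 0-7=-7, 0-8=-8
a = 7: 7--2=9, 7-0=7, 7-7=0, 7-8=-1
a = 8: 8--2=10, 8-0=8, 8-7=1, 8-8=0
Collecting distinct values (and noting 0 appears from a-a):
A - A = {-10, -9, -8, -7, -2, -1, 0, 1, 2, 7, 8, 9, 10}
|A - A| = 13

A - A = {-10, -9, -8, -7, -2, -1, 0, 1, 2, 7, 8, 9, 10}


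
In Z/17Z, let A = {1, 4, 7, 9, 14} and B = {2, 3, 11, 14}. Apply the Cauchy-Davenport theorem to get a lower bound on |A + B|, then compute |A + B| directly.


Cauchy-Davenport: |A + B| ≥ min(p, |A| + |B| - 1) for A, B nonempty in Z/pZ.
|A| = 5, |B| = 4, p = 17.
CD lower bound = min(17, 5 + 4 - 1) = min(17, 8) = 8.
Compute A + B mod 17 directly:
a = 1: 1+2=3, 1+3=4, 1+11=12, 1+14=15
a = 4: 4+2=6, 4+3=7, 4+11=15, 4+14=1
a = 7: 7+2=9, 7+3=10, 7+11=1, 7+14=4
a = 9: 9+2=11, 9+3=12, 9+11=3, 9+14=6
a = 14: 14+2=16, 14+3=0, 14+11=8, 14+14=11
A + B = {0, 1, 3, 4, 6, 7, 8, 9, 10, 11, 12, 15, 16}, so |A + B| = 13.
Verify: 13 ≥ 8? Yes ✓.

CD lower bound = 8, actual |A + B| = 13.


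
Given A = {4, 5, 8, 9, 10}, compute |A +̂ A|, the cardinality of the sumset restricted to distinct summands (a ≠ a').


Restricted sumset: A +̂ A = {a + a' : a ∈ A, a' ∈ A, a ≠ a'}.
Equivalently, take A + A and drop any sum 2a that is achievable ONLY as a + a for a ∈ A (i.e. sums representable only with equal summands).
Enumerate pairs (a, a') with a < a' (symmetric, so each unordered pair gives one sum; this covers all a ≠ a'):
  4 + 5 = 9
  4 + 8 = 12
  4 + 9 = 13
  4 + 10 = 14
  5 + 8 = 13
  5 + 9 = 14
  5 + 10 = 15
  8 + 9 = 17
  8 + 10 = 18
  9 + 10 = 19
Collected distinct sums: {9, 12, 13, 14, 15, 17, 18, 19}
|A +̂ A| = 8
(Reference bound: |A +̂ A| ≥ 2|A| - 3 for |A| ≥ 2, with |A| = 5 giving ≥ 7.)

|A +̂ A| = 8


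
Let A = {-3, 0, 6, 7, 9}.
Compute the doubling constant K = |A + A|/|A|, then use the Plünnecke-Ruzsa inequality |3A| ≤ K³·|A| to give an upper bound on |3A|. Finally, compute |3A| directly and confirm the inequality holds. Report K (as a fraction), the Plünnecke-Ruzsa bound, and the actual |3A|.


|A| = 5.
Step 1: Compute A + A by enumerating all 25 pairs.
A + A = {-6, -3, 0, 3, 4, 6, 7, 9, 12, 13, 14, 15, 16, 18}, so |A + A| = 14.
Step 2: Doubling constant K = |A + A|/|A| = 14/5 = 14/5 ≈ 2.8000.
Step 3: Plünnecke-Ruzsa gives |3A| ≤ K³·|A| = (2.8000)³ · 5 ≈ 109.7600.
Step 4: Compute 3A = A + A + A directly by enumerating all triples (a,b,c) ∈ A³; |3A| = 26.
Step 5: Check 26 ≤ 109.7600? Yes ✓.

K = 14/5, Plünnecke-Ruzsa bound K³|A| ≈ 109.7600, |3A| = 26, inequality holds.


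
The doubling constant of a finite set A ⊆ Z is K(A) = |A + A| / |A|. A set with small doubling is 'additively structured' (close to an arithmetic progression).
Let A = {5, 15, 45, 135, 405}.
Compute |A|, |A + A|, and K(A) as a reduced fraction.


|A| = 5.
Compute A + A by enumerating all 25 pairs.
A + A = {10, 20, 30, 50, 60, 90, 140, 150, 180, 270, 410, 420, 450, 540, 810}, so |A + A| = 15.
K = |A + A| / |A| = 15/5 = 3/1 ≈ 3.0000.
Reference: AP of size 5 gives K = 9/5 ≈ 1.8000; a fully generic set of size 5 gives K ≈ 3.0000.

|A| = 5, |A + A| = 15, K = 15/5 = 3/1.


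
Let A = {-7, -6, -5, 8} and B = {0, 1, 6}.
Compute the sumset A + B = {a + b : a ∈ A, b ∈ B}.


A + B = {a + b : a ∈ A, b ∈ B}.
Enumerate all |A|·|B| = 4·3 = 12 pairs (a, b) and collect distinct sums.
a = -7: -7+0=-7, -7+1=-6, -7+6=-1
a = -6: -6+0=-6, -6+1=-5, -6+6=0
a = -5: -5+0=-5, -5+1=-4, -5+6=1
a = 8: 8+0=8, 8+1=9, 8+6=14
Collecting distinct sums: A + B = {-7, -6, -5, -4, -1, 0, 1, 8, 9, 14}
|A + B| = 10

A + B = {-7, -6, -5, -4, -1, 0, 1, 8, 9, 14}


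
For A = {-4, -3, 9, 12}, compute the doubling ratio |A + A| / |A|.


|A| = 4.
Compute A + A by enumerating all 16 pairs.
A + A = {-8, -7, -6, 5, 6, 8, 9, 18, 21, 24}, so |A + A| = 10.
K = |A + A| / |A| = 10/4 = 5/2 ≈ 2.5000.
Reference: AP of size 4 gives K = 7/4 ≈ 1.7500; a fully generic set of size 4 gives K ≈ 2.5000.

|A| = 4, |A + A| = 10, K = 10/4 = 5/2.


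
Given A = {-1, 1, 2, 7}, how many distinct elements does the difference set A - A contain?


A - A = {a - a' : a, a' ∈ A}; |A| = 4.
Bounds: 2|A|-1 ≤ |A - A| ≤ |A|² - |A| + 1, i.e. 7 ≤ |A - A| ≤ 13.
Note: 0 ∈ A - A always (from a - a). The set is symmetric: if d ∈ A - A then -d ∈ A - A.
Enumerate nonzero differences d = a - a' with a > a' (then include -d):
Positive differences: {1, 2, 3, 5, 6, 8}
Full difference set: {0} ∪ (positive diffs) ∪ (negative diffs).
|A - A| = 1 + 2·6 = 13 (matches direct enumeration: 13).

|A - A| = 13


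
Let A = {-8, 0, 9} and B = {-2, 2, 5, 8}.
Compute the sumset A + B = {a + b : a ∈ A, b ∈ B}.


A + B = {a + b : a ∈ A, b ∈ B}.
Enumerate all |A|·|B| = 3·4 = 12 pairs (a, b) and collect distinct sums.
a = -8: -8+-2=-10, -8+2=-6, -8+5=-3, -8+8=0
a = 0: 0+-2=-2, 0+2=2, 0+5=5, 0+8=8
a = 9: 9+-2=7, 9+2=11, 9+5=14, 9+8=17
Collecting distinct sums: A + B = {-10, -6, -3, -2, 0, 2, 5, 7, 8, 11, 14, 17}
|A + B| = 12

A + B = {-10, -6, -3, -2, 0, 2, 5, 7, 8, 11, 14, 17}


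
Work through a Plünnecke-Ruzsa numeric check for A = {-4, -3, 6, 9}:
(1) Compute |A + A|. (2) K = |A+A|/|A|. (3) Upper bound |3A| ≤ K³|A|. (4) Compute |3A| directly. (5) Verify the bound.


|A| = 4.
Step 1: Compute A + A by enumerating all 16 pairs.
A + A = {-8, -7, -6, 2, 3, 5, 6, 12, 15, 18}, so |A + A| = 10.
Step 2: Doubling constant K = |A + A|/|A| = 10/4 = 10/4 ≈ 2.5000.
Step 3: Plünnecke-Ruzsa gives |3A| ≤ K³·|A| = (2.5000)³ · 4 ≈ 62.5000.
Step 4: Compute 3A = A + A + A directly by enumerating all triples (a,b,c) ∈ A³; |3A| = 20.
Step 5: Check 20 ≤ 62.5000? Yes ✓.

K = 10/4, Plünnecke-Ruzsa bound K³|A| ≈ 62.5000, |3A| = 20, inequality holds.


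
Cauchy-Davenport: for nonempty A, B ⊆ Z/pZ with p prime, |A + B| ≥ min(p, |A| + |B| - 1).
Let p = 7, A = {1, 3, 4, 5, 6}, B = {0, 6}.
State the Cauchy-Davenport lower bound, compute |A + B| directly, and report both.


Cauchy-Davenport: |A + B| ≥ min(p, |A| + |B| - 1) for A, B nonempty in Z/pZ.
|A| = 5, |B| = 2, p = 7.
CD lower bound = min(7, 5 + 2 - 1) = min(7, 6) = 6.
Compute A + B mod 7 directly:
a = 1: 1+0=1, 1+6=0
a = 3: 3+0=3, 3+6=2
a = 4: 4+0=4, 4+6=3
a = 5: 5+0=5, 5+6=4
a = 6: 6+0=6, 6+6=5
A + B = {0, 1, 2, 3, 4, 5, 6}, so |A + B| = 7.
Verify: 7 ≥ 6? Yes ✓.

CD lower bound = 6, actual |A + B| = 7.


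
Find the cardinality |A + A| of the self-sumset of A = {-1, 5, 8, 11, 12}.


A + A = {a + a' : a, a' ∈ A}; |A| = 5.
General bounds: 2|A| - 1 ≤ |A + A| ≤ |A|(|A|+1)/2, i.e. 9 ≤ |A + A| ≤ 15.
Lower bound 2|A|-1 is attained iff A is an arithmetic progression.
Enumerate sums a + a' for a ≤ a' (symmetric, so this suffices):
a = -1: -1+-1=-2, -1+5=4, -1+8=7, -1+11=10, -1+12=11
a = 5: 5+5=10, 5+8=13, 5+11=16, 5+12=17
a = 8: 8+8=16, 8+11=19, 8+12=20
a = 11: 11+11=22, 11+12=23
a = 12: 12+12=24
Distinct sums: {-2, 4, 7, 10, 11, 13, 16, 17, 19, 20, 22, 23, 24}
|A + A| = 13

|A + A| = 13


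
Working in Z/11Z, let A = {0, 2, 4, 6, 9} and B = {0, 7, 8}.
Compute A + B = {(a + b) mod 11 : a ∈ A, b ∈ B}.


Work in Z/11Z: reduce every sum a + b modulo 11.
Enumerate all 15 pairs:
a = 0: 0+0=0, 0+7=7, 0+8=8
a = 2: 2+0=2, 2+7=9, 2+8=10
a = 4: 4+0=4, 4+7=0, 4+8=1
a = 6: 6+0=6, 6+7=2, 6+8=3
a = 9: 9+0=9, 9+7=5, 9+8=6
Distinct residues collected: {0, 1, 2, 3, 4, 5, 6, 7, 8, 9, 10}
|A + B| = 11 (out of 11 total residues).

A + B = {0, 1, 2, 3, 4, 5, 6, 7, 8, 9, 10}


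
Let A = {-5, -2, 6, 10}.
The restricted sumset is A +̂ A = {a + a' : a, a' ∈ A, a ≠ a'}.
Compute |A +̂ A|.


Restricted sumset: A +̂ A = {a + a' : a ∈ A, a' ∈ A, a ≠ a'}.
Equivalently, take A + A and drop any sum 2a that is achievable ONLY as a + a for a ∈ A (i.e. sums representable only with equal summands).
Enumerate pairs (a, a') with a < a' (symmetric, so each unordered pair gives one sum; this covers all a ≠ a'):
  -5 + -2 = -7
  -5 + 6 = 1
  -5 + 10 = 5
  -2 + 6 = 4
  -2 + 10 = 8
  6 + 10 = 16
Collected distinct sums: {-7, 1, 4, 5, 8, 16}
|A +̂ A| = 6
(Reference bound: |A +̂ A| ≥ 2|A| - 3 for |A| ≥ 2, with |A| = 4 giving ≥ 5.)

|A +̂ A| = 6


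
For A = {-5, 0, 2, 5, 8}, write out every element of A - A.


A - A = {a - a' : a, a' ∈ A}.
Compute a - a' for each ordered pair (a, a'):
a = -5: -5--5=0, -5-0=-5, -5-2=-7, -5-5=-10, -5-8=-13
a = 0: 0--5=5, 0-0=0, 0-2=-2, 0-5=-5, 0-8=-8
a = 2: 2--5=7, 2-0=2, 2-2=0, 2-5=-3, 2-8=-6
a = 5: 5--5=10, 5-0=5, 5-2=3, 5-5=0, 5-8=-3
a = 8: 8--5=13, 8-0=8, 8-2=6, 8-5=3, 8-8=0
Collecting distinct values (and noting 0 appears from a-a):
A - A = {-13, -10, -8, -7, -6, -5, -3, -2, 0, 2, 3, 5, 6, 7, 8, 10, 13}
|A - A| = 17

A - A = {-13, -10, -8, -7, -6, -5, -3, -2, 0, 2, 3, 5, 6, 7, 8, 10, 13}


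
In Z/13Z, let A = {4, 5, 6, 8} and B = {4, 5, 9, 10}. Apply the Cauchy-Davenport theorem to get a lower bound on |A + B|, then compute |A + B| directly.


Cauchy-Davenport: |A + B| ≥ min(p, |A| + |B| - 1) for A, B nonempty in Z/pZ.
|A| = 4, |B| = 4, p = 13.
CD lower bound = min(13, 4 + 4 - 1) = min(13, 7) = 7.
Compute A + B mod 13 directly:
a = 4: 4+4=8, 4+5=9, 4+9=0, 4+10=1
a = 5: 5+4=9, 5+5=10, 5+9=1, 5+10=2
a = 6: 6+4=10, 6+5=11, 6+9=2, 6+10=3
a = 8: 8+4=12, 8+5=0, 8+9=4, 8+10=5
A + B = {0, 1, 2, 3, 4, 5, 8, 9, 10, 11, 12}, so |A + B| = 11.
Verify: 11 ≥ 7? Yes ✓.

CD lower bound = 7, actual |A + B| = 11.


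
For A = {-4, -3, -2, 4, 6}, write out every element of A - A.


A - A = {a - a' : a, a' ∈ A}.
Compute a - a' for each ordered pair (a, a'):
a = -4: -4--4=0, -4--3=-1, -4--2=-2, -4-4=-8, -4-6=-10
a = -3: -3--4=1, -3--3=0, -3--2=-1, -3-4=-7, -3-6=-9
a = -2: -2--4=2, -2--3=1, -2--2=0, -2-4=-6, -2-6=-8
a = 4: 4--4=8, 4--3=7, 4--2=6, 4-4=0, 4-6=-2
a = 6: 6--4=10, 6--3=9, 6--2=8, 6-4=2, 6-6=0
Collecting distinct values (and noting 0 appears from a-a):
A - A = {-10, -9, -8, -7, -6, -2, -1, 0, 1, 2, 6, 7, 8, 9, 10}
|A - A| = 15

A - A = {-10, -9, -8, -7, -6, -2, -1, 0, 1, 2, 6, 7, 8, 9, 10}


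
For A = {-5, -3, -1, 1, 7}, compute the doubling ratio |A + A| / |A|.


|A| = 5.
Compute A + A by enumerating all 25 pairs.
A + A = {-10, -8, -6, -4, -2, 0, 2, 4, 6, 8, 14}, so |A + A| = 11.
K = |A + A| / |A| = 11/5 (already in lowest terms) ≈ 2.2000.
Reference: AP of size 5 gives K = 9/5 ≈ 1.8000; a fully generic set of size 5 gives K ≈ 3.0000.

|A| = 5, |A + A| = 11, K = 11/5.


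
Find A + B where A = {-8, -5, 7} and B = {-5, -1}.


A + B = {a + b : a ∈ A, b ∈ B}.
Enumerate all |A|·|B| = 3·2 = 6 pairs (a, b) and collect distinct sums.
a = -8: -8+-5=-13, -8+-1=-9
a = -5: -5+-5=-10, -5+-1=-6
a = 7: 7+-5=2, 7+-1=6
Collecting distinct sums: A + B = {-13, -10, -9, -6, 2, 6}
|A + B| = 6

A + B = {-13, -10, -9, -6, 2, 6}


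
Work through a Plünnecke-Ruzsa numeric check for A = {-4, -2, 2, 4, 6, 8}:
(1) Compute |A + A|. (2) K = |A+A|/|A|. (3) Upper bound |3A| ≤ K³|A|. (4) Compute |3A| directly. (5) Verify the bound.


|A| = 6.
Step 1: Compute A + A by enumerating all 36 pairs.
A + A = {-8, -6, -4, -2, 0, 2, 4, 6, 8, 10, 12, 14, 16}, so |A + A| = 13.
Step 2: Doubling constant K = |A + A|/|A| = 13/6 = 13/6 ≈ 2.1667.
Step 3: Plünnecke-Ruzsa gives |3A| ≤ K³·|A| = (2.1667)³ · 6 ≈ 61.0278.
Step 4: Compute 3A = A + A + A directly by enumerating all triples (a,b,c) ∈ A³; |3A| = 19.
Step 5: Check 19 ≤ 61.0278? Yes ✓.

K = 13/6, Plünnecke-Ruzsa bound K³|A| ≈ 61.0278, |3A| = 19, inequality holds.


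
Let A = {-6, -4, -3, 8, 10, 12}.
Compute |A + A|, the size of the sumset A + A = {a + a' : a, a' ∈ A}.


A + A = {a + a' : a, a' ∈ A}; |A| = 6.
General bounds: 2|A| - 1 ≤ |A + A| ≤ |A|(|A|+1)/2, i.e. 11 ≤ |A + A| ≤ 21.
Lower bound 2|A|-1 is attained iff A is an arithmetic progression.
Enumerate sums a + a' for a ≤ a' (symmetric, so this suffices):
a = -6: -6+-6=-12, -6+-4=-10, -6+-3=-9, -6+8=2, -6+10=4, -6+12=6
a = -4: -4+-4=-8, -4+-3=-7, -4+8=4, -4+10=6, -4+12=8
a = -3: -3+-3=-6, -3+8=5, -3+10=7, -3+12=9
a = 8: 8+8=16, 8+10=18, 8+12=20
a = 10: 10+10=20, 10+12=22
a = 12: 12+12=24
Distinct sums: {-12, -10, -9, -8, -7, -6, 2, 4, 5, 6, 7, 8, 9, 16, 18, 20, 22, 24}
|A + A| = 18

|A + A| = 18


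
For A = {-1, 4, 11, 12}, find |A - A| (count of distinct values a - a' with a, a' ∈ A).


A - A = {a - a' : a, a' ∈ A}; |A| = 4.
Bounds: 2|A|-1 ≤ |A - A| ≤ |A|² - |A| + 1, i.e. 7 ≤ |A - A| ≤ 13.
Note: 0 ∈ A - A always (from a - a). The set is symmetric: if d ∈ A - A then -d ∈ A - A.
Enumerate nonzero differences d = a - a' with a > a' (then include -d):
Positive differences: {1, 5, 7, 8, 12, 13}
Full difference set: {0} ∪ (positive diffs) ∪ (negative diffs).
|A - A| = 1 + 2·6 = 13 (matches direct enumeration: 13).

|A - A| = 13


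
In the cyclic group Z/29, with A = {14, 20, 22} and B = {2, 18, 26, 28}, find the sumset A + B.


Work in Z/29Z: reduce every sum a + b modulo 29.
Enumerate all 12 pairs:
a = 14: 14+2=16, 14+18=3, 14+26=11, 14+28=13
a = 20: 20+2=22, 20+18=9, 20+26=17, 20+28=19
a = 22: 22+2=24, 22+18=11, 22+26=19, 22+28=21
Distinct residues collected: {3, 9, 11, 13, 16, 17, 19, 21, 22, 24}
|A + B| = 10 (out of 29 total residues).

A + B = {3, 9, 11, 13, 16, 17, 19, 21, 22, 24}


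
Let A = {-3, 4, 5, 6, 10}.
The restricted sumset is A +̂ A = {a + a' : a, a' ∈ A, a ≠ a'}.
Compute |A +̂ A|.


Restricted sumset: A +̂ A = {a + a' : a ∈ A, a' ∈ A, a ≠ a'}.
Equivalently, take A + A and drop any sum 2a that is achievable ONLY as a + a for a ∈ A (i.e. sums representable only with equal summands).
Enumerate pairs (a, a') with a < a' (symmetric, so each unordered pair gives one sum; this covers all a ≠ a'):
  -3 + 4 = 1
  -3 + 5 = 2
  -3 + 6 = 3
  -3 + 10 = 7
  4 + 5 = 9
  4 + 6 = 10
  4 + 10 = 14
  5 + 6 = 11
  5 + 10 = 15
  6 + 10 = 16
Collected distinct sums: {1, 2, 3, 7, 9, 10, 11, 14, 15, 16}
|A +̂ A| = 10
(Reference bound: |A +̂ A| ≥ 2|A| - 3 for |A| ≥ 2, with |A| = 5 giving ≥ 7.)

|A +̂ A| = 10


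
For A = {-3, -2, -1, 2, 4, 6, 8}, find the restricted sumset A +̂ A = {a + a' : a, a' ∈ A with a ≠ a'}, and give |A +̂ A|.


Restricted sumset: A +̂ A = {a + a' : a ∈ A, a' ∈ A, a ≠ a'}.
Equivalently, take A + A and drop any sum 2a that is achievable ONLY as a + a for a ∈ A (i.e. sums representable only with equal summands).
Enumerate pairs (a, a') with a < a' (symmetric, so each unordered pair gives one sum; this covers all a ≠ a'):
  -3 + -2 = -5
  -3 + -1 = -4
  -3 + 2 = -1
  -3 + 4 = 1
  -3 + 6 = 3
  -3 + 8 = 5
  -2 + -1 = -3
  -2 + 2 = 0
  -2 + 4 = 2
  -2 + 6 = 4
  -2 + 8 = 6
  -1 + 2 = 1
  -1 + 4 = 3
  -1 + 6 = 5
  -1 + 8 = 7
  2 + 4 = 6
  2 + 6 = 8
  2 + 8 = 10
  4 + 6 = 10
  4 + 8 = 12
  6 + 8 = 14
Collected distinct sums: {-5, -4, -3, -1, 0, 1, 2, 3, 4, 5, 6, 7, 8, 10, 12, 14}
|A +̂ A| = 16
(Reference bound: |A +̂ A| ≥ 2|A| - 3 for |A| ≥ 2, with |A| = 7 giving ≥ 11.)

|A +̂ A| = 16


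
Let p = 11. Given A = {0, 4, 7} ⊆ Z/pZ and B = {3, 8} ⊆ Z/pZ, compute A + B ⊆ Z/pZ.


Work in Z/11Z: reduce every sum a + b modulo 11.
Enumerate all 6 pairs:
a = 0: 0+3=3, 0+8=8
a = 4: 4+3=7, 4+8=1
a = 7: 7+3=10, 7+8=4
Distinct residues collected: {1, 3, 4, 7, 8, 10}
|A + B| = 6 (out of 11 total residues).

A + B = {1, 3, 4, 7, 8, 10}


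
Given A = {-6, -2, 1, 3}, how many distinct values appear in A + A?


A + A = {a + a' : a, a' ∈ A}; |A| = 4.
General bounds: 2|A| - 1 ≤ |A + A| ≤ |A|(|A|+1)/2, i.e. 7 ≤ |A + A| ≤ 10.
Lower bound 2|A|-1 is attained iff A is an arithmetic progression.
Enumerate sums a + a' for a ≤ a' (symmetric, so this suffices):
a = -6: -6+-6=-12, -6+-2=-8, -6+1=-5, -6+3=-3
a = -2: -2+-2=-4, -2+1=-1, -2+3=1
a = 1: 1+1=2, 1+3=4
a = 3: 3+3=6
Distinct sums: {-12, -8, -5, -4, -3, -1, 1, 2, 4, 6}
|A + A| = 10

|A + A| = 10


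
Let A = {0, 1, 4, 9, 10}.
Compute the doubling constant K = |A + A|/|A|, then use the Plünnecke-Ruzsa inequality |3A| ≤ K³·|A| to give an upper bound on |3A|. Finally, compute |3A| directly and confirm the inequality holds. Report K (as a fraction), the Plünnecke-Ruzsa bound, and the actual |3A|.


|A| = 5.
Step 1: Compute A + A by enumerating all 25 pairs.
A + A = {0, 1, 2, 4, 5, 8, 9, 10, 11, 13, 14, 18, 19, 20}, so |A + A| = 14.
Step 2: Doubling constant K = |A + A|/|A| = 14/5 = 14/5 ≈ 2.8000.
Step 3: Plünnecke-Ruzsa gives |3A| ≤ K³·|A| = (2.8000)³ · 5 ≈ 109.7600.
Step 4: Compute 3A = A + A + A directly by enumerating all triples (a,b,c) ∈ A³; |3A| = 27.
Step 5: Check 27 ≤ 109.7600? Yes ✓.

K = 14/5, Plünnecke-Ruzsa bound K³|A| ≈ 109.7600, |3A| = 27, inequality holds.


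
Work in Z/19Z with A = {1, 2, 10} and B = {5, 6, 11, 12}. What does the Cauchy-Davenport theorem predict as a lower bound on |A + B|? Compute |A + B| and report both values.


Cauchy-Davenport: |A + B| ≥ min(p, |A| + |B| - 1) for A, B nonempty in Z/pZ.
|A| = 3, |B| = 4, p = 19.
CD lower bound = min(19, 3 + 4 - 1) = min(19, 6) = 6.
Compute A + B mod 19 directly:
a = 1: 1+5=6, 1+6=7, 1+11=12, 1+12=13
a = 2: 2+5=7, 2+6=8, 2+11=13, 2+12=14
a = 10: 10+5=15, 10+6=16, 10+11=2, 10+12=3
A + B = {2, 3, 6, 7, 8, 12, 13, 14, 15, 16}, so |A + B| = 10.
Verify: 10 ≥ 6? Yes ✓.

CD lower bound = 6, actual |A + B| = 10.


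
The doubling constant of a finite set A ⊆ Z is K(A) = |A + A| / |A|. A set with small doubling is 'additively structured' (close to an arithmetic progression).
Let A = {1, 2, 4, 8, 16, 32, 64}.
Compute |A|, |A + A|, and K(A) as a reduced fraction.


|A| = 7.
Compute A + A by enumerating all 49 pairs.
A + A = {2, 3, 4, 5, 6, 8, 9, 10, 12, 16, 17, 18, 20, 24, 32, 33, 34, 36, 40, 48, 64, 65, 66, 68, 72, 80, 96, 128}, so |A + A| = 28.
K = |A + A| / |A| = 28/7 = 4/1 ≈ 4.0000.
Reference: AP of size 7 gives K = 13/7 ≈ 1.8571; a fully generic set of size 7 gives K ≈ 4.0000.

|A| = 7, |A + A| = 28, K = 28/7 = 4/1.


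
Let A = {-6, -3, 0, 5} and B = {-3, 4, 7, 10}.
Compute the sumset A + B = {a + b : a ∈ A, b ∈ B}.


A + B = {a + b : a ∈ A, b ∈ B}.
Enumerate all |A|·|B| = 4·4 = 16 pairs (a, b) and collect distinct sums.
a = -6: -6+-3=-9, -6+4=-2, -6+7=1, -6+10=4
a = -3: -3+-3=-6, -3+4=1, -3+7=4, -3+10=7
a = 0: 0+-3=-3, 0+4=4, 0+7=7, 0+10=10
a = 5: 5+-3=2, 5+4=9, 5+7=12, 5+10=15
Collecting distinct sums: A + B = {-9, -6, -3, -2, 1, 2, 4, 7, 9, 10, 12, 15}
|A + B| = 12

A + B = {-9, -6, -3, -2, 1, 2, 4, 7, 9, 10, 12, 15}


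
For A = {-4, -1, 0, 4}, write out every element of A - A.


A - A = {a - a' : a, a' ∈ A}.
Compute a - a' for each ordered pair (a, a'):
a = -4: -4--4=0, -4--1=-3, -4-0=-4, -4-4=-8
a = -1: -1--4=3, -1--1=0, -1-0=-1, -1-4=-5
a = 0: 0--4=4, 0--1=1, 0-0=0, 0-4=-4
a = 4: 4--4=8, 4--1=5, 4-0=4, 4-4=0
Collecting distinct values (and noting 0 appears from a-a):
A - A = {-8, -5, -4, -3, -1, 0, 1, 3, 4, 5, 8}
|A - A| = 11

A - A = {-8, -5, -4, -3, -1, 0, 1, 3, 4, 5, 8}


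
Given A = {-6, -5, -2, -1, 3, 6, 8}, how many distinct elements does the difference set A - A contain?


A - A = {a - a' : a, a' ∈ A}; |A| = 7.
Bounds: 2|A|-1 ≤ |A - A| ≤ |A|² - |A| + 1, i.e. 13 ≤ |A - A| ≤ 43.
Note: 0 ∈ A - A always (from a - a). The set is symmetric: if d ∈ A - A then -d ∈ A - A.
Enumerate nonzero differences d = a - a' with a > a' (then include -d):
Positive differences: {1, 2, 3, 4, 5, 7, 8, 9, 10, 11, 12, 13, 14}
Full difference set: {0} ∪ (positive diffs) ∪ (negative diffs).
|A - A| = 1 + 2·13 = 27 (matches direct enumeration: 27).

|A - A| = 27


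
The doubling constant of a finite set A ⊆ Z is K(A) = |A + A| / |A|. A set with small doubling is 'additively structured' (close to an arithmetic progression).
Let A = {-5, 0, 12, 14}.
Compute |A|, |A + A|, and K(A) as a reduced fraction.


|A| = 4.
Compute A + A by enumerating all 16 pairs.
A + A = {-10, -5, 0, 7, 9, 12, 14, 24, 26, 28}, so |A + A| = 10.
K = |A + A| / |A| = 10/4 = 5/2 ≈ 2.5000.
Reference: AP of size 4 gives K = 7/4 ≈ 1.7500; a fully generic set of size 4 gives K ≈ 2.5000.

|A| = 4, |A + A| = 10, K = 10/4 = 5/2.


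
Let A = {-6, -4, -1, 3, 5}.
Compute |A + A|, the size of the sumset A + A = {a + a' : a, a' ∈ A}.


A + A = {a + a' : a, a' ∈ A}; |A| = 5.
General bounds: 2|A| - 1 ≤ |A + A| ≤ |A|(|A|+1)/2, i.e. 9 ≤ |A + A| ≤ 15.
Lower bound 2|A|-1 is attained iff A is an arithmetic progression.
Enumerate sums a + a' for a ≤ a' (symmetric, so this suffices):
a = -6: -6+-6=-12, -6+-4=-10, -6+-1=-7, -6+3=-3, -6+5=-1
a = -4: -4+-4=-8, -4+-1=-5, -4+3=-1, -4+5=1
a = -1: -1+-1=-2, -1+3=2, -1+5=4
a = 3: 3+3=6, 3+5=8
a = 5: 5+5=10
Distinct sums: {-12, -10, -8, -7, -5, -3, -2, -1, 1, 2, 4, 6, 8, 10}
|A + A| = 14

|A + A| = 14


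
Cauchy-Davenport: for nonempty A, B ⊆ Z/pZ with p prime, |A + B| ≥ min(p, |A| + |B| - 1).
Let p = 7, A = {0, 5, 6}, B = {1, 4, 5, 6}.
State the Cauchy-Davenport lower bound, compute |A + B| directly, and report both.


Cauchy-Davenport: |A + B| ≥ min(p, |A| + |B| - 1) for A, B nonempty in Z/pZ.
|A| = 3, |B| = 4, p = 7.
CD lower bound = min(7, 3 + 4 - 1) = min(7, 6) = 6.
Compute A + B mod 7 directly:
a = 0: 0+1=1, 0+4=4, 0+5=5, 0+6=6
a = 5: 5+1=6, 5+4=2, 5+5=3, 5+6=4
a = 6: 6+1=0, 6+4=3, 6+5=4, 6+6=5
A + B = {0, 1, 2, 3, 4, 5, 6}, so |A + B| = 7.
Verify: 7 ≥ 6? Yes ✓.

CD lower bound = 6, actual |A + B| = 7.


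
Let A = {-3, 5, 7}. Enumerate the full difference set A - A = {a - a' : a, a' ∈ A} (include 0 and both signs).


A - A = {a - a' : a, a' ∈ A}.
Compute a - a' for each ordered pair (a, a'):
a = -3: -3--3=0, -3-5=-8, -3-7=-10
a = 5: 5--3=8, 5-5=0, 5-7=-2
a = 7: 7--3=10, 7-5=2, 7-7=0
Collecting distinct values (and noting 0 appears from a-a):
A - A = {-10, -8, -2, 0, 2, 8, 10}
|A - A| = 7

A - A = {-10, -8, -2, 0, 2, 8, 10}


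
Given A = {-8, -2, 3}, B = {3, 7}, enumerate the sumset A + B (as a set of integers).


A + B = {a + b : a ∈ A, b ∈ B}.
Enumerate all |A|·|B| = 3·2 = 6 pairs (a, b) and collect distinct sums.
a = -8: -8+3=-5, -8+7=-1
a = -2: -2+3=1, -2+7=5
a = 3: 3+3=6, 3+7=10
Collecting distinct sums: A + B = {-5, -1, 1, 5, 6, 10}
|A + B| = 6

A + B = {-5, -1, 1, 5, 6, 10}


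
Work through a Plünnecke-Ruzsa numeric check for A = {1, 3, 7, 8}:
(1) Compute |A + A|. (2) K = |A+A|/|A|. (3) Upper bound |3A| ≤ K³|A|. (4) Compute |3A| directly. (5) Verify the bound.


|A| = 4.
Step 1: Compute A + A by enumerating all 16 pairs.
A + A = {2, 4, 6, 8, 9, 10, 11, 14, 15, 16}, so |A + A| = 10.
Step 2: Doubling constant K = |A + A|/|A| = 10/4 = 10/4 ≈ 2.5000.
Step 3: Plünnecke-Ruzsa gives |3A| ≤ K³·|A| = (2.5000)³ · 4 ≈ 62.5000.
Step 4: Compute 3A = A + A + A directly by enumerating all triples (a,b,c) ∈ A³; |3A| = 18.
Step 5: Check 18 ≤ 62.5000? Yes ✓.

K = 10/4, Plünnecke-Ruzsa bound K³|A| ≈ 62.5000, |3A| = 18, inequality holds.


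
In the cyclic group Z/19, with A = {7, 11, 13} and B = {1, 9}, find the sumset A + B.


Work in Z/19Z: reduce every sum a + b modulo 19.
Enumerate all 6 pairs:
a = 7: 7+1=8, 7+9=16
a = 11: 11+1=12, 11+9=1
a = 13: 13+1=14, 13+9=3
Distinct residues collected: {1, 3, 8, 12, 14, 16}
|A + B| = 6 (out of 19 total residues).

A + B = {1, 3, 8, 12, 14, 16}


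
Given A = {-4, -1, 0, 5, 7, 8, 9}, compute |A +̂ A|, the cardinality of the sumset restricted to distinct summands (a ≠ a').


Restricted sumset: A +̂ A = {a + a' : a ∈ A, a' ∈ A, a ≠ a'}.
Equivalently, take A + A and drop any sum 2a that is achievable ONLY as a + a for a ∈ A (i.e. sums representable only with equal summands).
Enumerate pairs (a, a') with a < a' (symmetric, so each unordered pair gives one sum; this covers all a ≠ a'):
  -4 + -1 = -5
  -4 + 0 = -4
  -4 + 5 = 1
  -4 + 7 = 3
  -4 + 8 = 4
  -4 + 9 = 5
  -1 + 0 = -1
  -1 + 5 = 4
  -1 + 7 = 6
  -1 + 8 = 7
  -1 + 9 = 8
  0 + 5 = 5
  0 + 7 = 7
  0 + 8 = 8
  0 + 9 = 9
  5 + 7 = 12
  5 + 8 = 13
  5 + 9 = 14
  7 + 8 = 15
  7 + 9 = 16
  8 + 9 = 17
Collected distinct sums: {-5, -4, -1, 1, 3, 4, 5, 6, 7, 8, 9, 12, 13, 14, 15, 16, 17}
|A +̂ A| = 17
(Reference bound: |A +̂ A| ≥ 2|A| - 3 for |A| ≥ 2, with |A| = 7 giving ≥ 11.)

|A +̂ A| = 17


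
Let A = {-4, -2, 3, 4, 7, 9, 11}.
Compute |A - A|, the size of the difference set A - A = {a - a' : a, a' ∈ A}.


A - A = {a - a' : a, a' ∈ A}; |A| = 7.
Bounds: 2|A|-1 ≤ |A - A| ≤ |A|² - |A| + 1, i.e. 13 ≤ |A - A| ≤ 43.
Note: 0 ∈ A - A always (from a - a). The set is symmetric: if d ∈ A - A then -d ∈ A - A.
Enumerate nonzero differences d = a - a' with a > a' (then include -d):
Positive differences: {1, 2, 3, 4, 5, 6, 7, 8, 9, 11, 13, 15}
Full difference set: {0} ∪ (positive diffs) ∪ (negative diffs).
|A - A| = 1 + 2·12 = 25 (matches direct enumeration: 25).

|A - A| = 25


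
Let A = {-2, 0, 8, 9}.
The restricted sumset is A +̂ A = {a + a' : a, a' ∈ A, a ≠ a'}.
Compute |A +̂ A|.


Restricted sumset: A +̂ A = {a + a' : a ∈ A, a' ∈ A, a ≠ a'}.
Equivalently, take A + A and drop any sum 2a that is achievable ONLY as a + a for a ∈ A (i.e. sums representable only with equal summands).
Enumerate pairs (a, a') with a < a' (symmetric, so each unordered pair gives one sum; this covers all a ≠ a'):
  -2 + 0 = -2
  -2 + 8 = 6
  -2 + 9 = 7
  0 + 8 = 8
  0 + 9 = 9
  8 + 9 = 17
Collected distinct sums: {-2, 6, 7, 8, 9, 17}
|A +̂ A| = 6
(Reference bound: |A +̂ A| ≥ 2|A| - 3 for |A| ≥ 2, with |A| = 4 giving ≥ 5.)

|A +̂ A| = 6


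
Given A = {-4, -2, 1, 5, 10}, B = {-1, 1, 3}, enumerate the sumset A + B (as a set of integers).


A + B = {a + b : a ∈ A, b ∈ B}.
Enumerate all |A|·|B| = 5·3 = 15 pairs (a, b) and collect distinct sums.
a = -4: -4+-1=-5, -4+1=-3, -4+3=-1
a = -2: -2+-1=-3, -2+1=-1, -2+3=1
a = 1: 1+-1=0, 1+1=2, 1+3=4
a = 5: 5+-1=4, 5+1=6, 5+3=8
a = 10: 10+-1=9, 10+1=11, 10+3=13
Collecting distinct sums: A + B = {-5, -3, -1, 0, 1, 2, 4, 6, 8, 9, 11, 13}
|A + B| = 12

A + B = {-5, -3, -1, 0, 1, 2, 4, 6, 8, 9, 11, 13}


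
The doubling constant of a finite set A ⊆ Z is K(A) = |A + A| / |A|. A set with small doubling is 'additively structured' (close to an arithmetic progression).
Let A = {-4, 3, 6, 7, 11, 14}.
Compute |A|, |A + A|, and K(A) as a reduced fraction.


|A| = 6.
Compute A + A by enumerating all 36 pairs.
A + A = {-8, -1, 2, 3, 6, 7, 9, 10, 12, 13, 14, 17, 18, 20, 21, 22, 25, 28}, so |A + A| = 18.
K = |A + A| / |A| = 18/6 = 3/1 ≈ 3.0000.
Reference: AP of size 6 gives K = 11/6 ≈ 1.8333; a fully generic set of size 6 gives K ≈ 3.5000.

|A| = 6, |A + A| = 18, K = 18/6 = 3/1.


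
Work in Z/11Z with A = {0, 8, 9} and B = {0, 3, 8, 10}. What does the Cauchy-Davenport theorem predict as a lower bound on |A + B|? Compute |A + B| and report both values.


Cauchy-Davenport: |A + B| ≥ min(p, |A| + |B| - 1) for A, B nonempty in Z/pZ.
|A| = 3, |B| = 4, p = 11.
CD lower bound = min(11, 3 + 4 - 1) = min(11, 6) = 6.
Compute A + B mod 11 directly:
a = 0: 0+0=0, 0+3=3, 0+8=8, 0+10=10
a = 8: 8+0=8, 8+3=0, 8+8=5, 8+10=7
a = 9: 9+0=9, 9+3=1, 9+8=6, 9+10=8
A + B = {0, 1, 3, 5, 6, 7, 8, 9, 10}, so |A + B| = 9.
Verify: 9 ≥ 6? Yes ✓.

CD lower bound = 6, actual |A + B| = 9.


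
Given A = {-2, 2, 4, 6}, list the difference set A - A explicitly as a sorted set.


A - A = {a - a' : a, a' ∈ A}.
Compute a - a' for each ordered pair (a, a'):
a = -2: -2--2=0, -2-2=-4, -2-4=-6, -2-6=-8
a = 2: 2--2=4, 2-2=0, 2-4=-2, 2-6=-4
a = 4: 4--2=6, 4-2=2, 4-4=0, 4-6=-2
a = 6: 6--2=8, 6-2=4, 6-4=2, 6-6=0
Collecting distinct values (and noting 0 appears from a-a):
A - A = {-8, -6, -4, -2, 0, 2, 4, 6, 8}
|A - A| = 9

A - A = {-8, -6, -4, -2, 0, 2, 4, 6, 8}


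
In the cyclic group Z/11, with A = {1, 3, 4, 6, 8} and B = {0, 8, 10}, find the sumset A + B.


Work in Z/11Z: reduce every sum a + b modulo 11.
Enumerate all 15 pairs:
a = 1: 1+0=1, 1+8=9, 1+10=0
a = 3: 3+0=3, 3+8=0, 3+10=2
a = 4: 4+0=4, 4+8=1, 4+10=3
a = 6: 6+0=6, 6+8=3, 6+10=5
a = 8: 8+0=8, 8+8=5, 8+10=7
Distinct residues collected: {0, 1, 2, 3, 4, 5, 6, 7, 8, 9}
|A + B| = 10 (out of 11 total residues).

A + B = {0, 1, 2, 3, 4, 5, 6, 7, 8, 9}


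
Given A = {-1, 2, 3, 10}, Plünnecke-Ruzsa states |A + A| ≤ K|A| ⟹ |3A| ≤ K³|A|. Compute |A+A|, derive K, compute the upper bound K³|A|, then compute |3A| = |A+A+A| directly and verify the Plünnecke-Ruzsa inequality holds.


|A| = 4.
Step 1: Compute A + A by enumerating all 16 pairs.
A + A = {-2, 1, 2, 4, 5, 6, 9, 12, 13, 20}, so |A + A| = 10.
Step 2: Doubling constant K = |A + A|/|A| = 10/4 = 10/4 ≈ 2.5000.
Step 3: Plünnecke-Ruzsa gives |3A| ≤ K³·|A| = (2.5000)³ · 4 ≈ 62.5000.
Step 4: Compute 3A = A + A + A directly by enumerating all triples (a,b,c) ∈ A³; |3A| = 19.
Step 5: Check 19 ≤ 62.5000? Yes ✓.

K = 10/4, Plünnecke-Ruzsa bound K³|A| ≈ 62.5000, |3A| = 19, inequality holds.


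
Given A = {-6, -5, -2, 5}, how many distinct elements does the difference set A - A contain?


A - A = {a - a' : a, a' ∈ A}; |A| = 4.
Bounds: 2|A|-1 ≤ |A - A| ≤ |A|² - |A| + 1, i.e. 7 ≤ |A - A| ≤ 13.
Note: 0 ∈ A - A always (from a - a). The set is symmetric: if d ∈ A - A then -d ∈ A - A.
Enumerate nonzero differences d = a - a' with a > a' (then include -d):
Positive differences: {1, 3, 4, 7, 10, 11}
Full difference set: {0} ∪ (positive diffs) ∪ (negative diffs).
|A - A| = 1 + 2·6 = 13 (matches direct enumeration: 13).

|A - A| = 13


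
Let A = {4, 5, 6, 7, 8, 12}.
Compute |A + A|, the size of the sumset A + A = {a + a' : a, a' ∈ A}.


A + A = {a + a' : a, a' ∈ A}; |A| = 6.
General bounds: 2|A| - 1 ≤ |A + A| ≤ |A|(|A|+1)/2, i.e. 11 ≤ |A + A| ≤ 21.
Lower bound 2|A|-1 is attained iff A is an arithmetic progression.
Enumerate sums a + a' for a ≤ a' (symmetric, so this suffices):
a = 4: 4+4=8, 4+5=9, 4+6=10, 4+7=11, 4+8=12, 4+12=16
a = 5: 5+5=10, 5+6=11, 5+7=12, 5+8=13, 5+12=17
a = 6: 6+6=12, 6+7=13, 6+8=14, 6+12=18
a = 7: 7+7=14, 7+8=15, 7+12=19
a = 8: 8+8=16, 8+12=20
a = 12: 12+12=24
Distinct sums: {8, 9, 10, 11, 12, 13, 14, 15, 16, 17, 18, 19, 20, 24}
|A + A| = 14

|A + A| = 14


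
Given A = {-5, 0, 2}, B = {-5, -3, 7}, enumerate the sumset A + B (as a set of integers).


A + B = {a + b : a ∈ A, b ∈ B}.
Enumerate all |A|·|B| = 3·3 = 9 pairs (a, b) and collect distinct sums.
a = -5: -5+-5=-10, -5+-3=-8, -5+7=2
a = 0: 0+-5=-5, 0+-3=-3, 0+7=7
a = 2: 2+-5=-3, 2+-3=-1, 2+7=9
Collecting distinct sums: A + B = {-10, -8, -5, -3, -1, 2, 7, 9}
|A + B| = 8

A + B = {-10, -8, -5, -3, -1, 2, 7, 9}


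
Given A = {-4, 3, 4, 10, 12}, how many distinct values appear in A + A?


A + A = {a + a' : a, a' ∈ A}; |A| = 5.
General bounds: 2|A| - 1 ≤ |A + A| ≤ |A|(|A|+1)/2, i.e. 9 ≤ |A + A| ≤ 15.
Lower bound 2|A|-1 is attained iff A is an arithmetic progression.
Enumerate sums a + a' for a ≤ a' (symmetric, so this suffices):
a = -4: -4+-4=-8, -4+3=-1, -4+4=0, -4+10=6, -4+12=8
a = 3: 3+3=6, 3+4=7, 3+10=13, 3+12=15
a = 4: 4+4=8, 4+10=14, 4+12=16
a = 10: 10+10=20, 10+12=22
a = 12: 12+12=24
Distinct sums: {-8, -1, 0, 6, 7, 8, 13, 14, 15, 16, 20, 22, 24}
|A + A| = 13

|A + A| = 13


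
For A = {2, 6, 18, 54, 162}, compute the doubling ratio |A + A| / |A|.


|A| = 5.
Compute A + A by enumerating all 25 pairs.
A + A = {4, 8, 12, 20, 24, 36, 56, 60, 72, 108, 164, 168, 180, 216, 324}, so |A + A| = 15.
K = |A + A| / |A| = 15/5 = 3/1 ≈ 3.0000.
Reference: AP of size 5 gives K = 9/5 ≈ 1.8000; a fully generic set of size 5 gives K ≈ 3.0000.

|A| = 5, |A + A| = 15, K = 15/5 = 3/1.


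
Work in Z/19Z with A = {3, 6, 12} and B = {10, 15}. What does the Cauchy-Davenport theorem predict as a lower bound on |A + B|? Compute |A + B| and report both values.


Cauchy-Davenport: |A + B| ≥ min(p, |A| + |B| - 1) for A, B nonempty in Z/pZ.
|A| = 3, |B| = 2, p = 19.
CD lower bound = min(19, 3 + 2 - 1) = min(19, 4) = 4.
Compute A + B mod 19 directly:
a = 3: 3+10=13, 3+15=18
a = 6: 6+10=16, 6+15=2
a = 12: 12+10=3, 12+15=8
A + B = {2, 3, 8, 13, 16, 18}, so |A + B| = 6.
Verify: 6 ≥ 4? Yes ✓.

CD lower bound = 4, actual |A + B| = 6.


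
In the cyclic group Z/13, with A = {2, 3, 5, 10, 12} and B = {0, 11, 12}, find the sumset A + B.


Work in Z/13Z: reduce every sum a + b modulo 13.
Enumerate all 15 pairs:
a = 2: 2+0=2, 2+11=0, 2+12=1
a = 3: 3+0=3, 3+11=1, 3+12=2
a = 5: 5+0=5, 5+11=3, 5+12=4
a = 10: 10+0=10, 10+11=8, 10+12=9
a = 12: 12+0=12, 12+11=10, 12+12=11
Distinct residues collected: {0, 1, 2, 3, 4, 5, 8, 9, 10, 11, 12}
|A + B| = 11 (out of 13 total residues).

A + B = {0, 1, 2, 3, 4, 5, 8, 9, 10, 11, 12}


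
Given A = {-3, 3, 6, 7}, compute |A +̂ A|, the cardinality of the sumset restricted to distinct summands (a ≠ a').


Restricted sumset: A +̂ A = {a + a' : a ∈ A, a' ∈ A, a ≠ a'}.
Equivalently, take A + A and drop any sum 2a that is achievable ONLY as a + a for a ∈ A (i.e. sums representable only with equal summands).
Enumerate pairs (a, a') with a < a' (symmetric, so each unordered pair gives one sum; this covers all a ≠ a'):
  -3 + 3 = 0
  -3 + 6 = 3
  -3 + 7 = 4
  3 + 6 = 9
  3 + 7 = 10
  6 + 7 = 13
Collected distinct sums: {0, 3, 4, 9, 10, 13}
|A +̂ A| = 6
(Reference bound: |A +̂ A| ≥ 2|A| - 3 for |A| ≥ 2, with |A| = 4 giving ≥ 5.)

|A +̂ A| = 6


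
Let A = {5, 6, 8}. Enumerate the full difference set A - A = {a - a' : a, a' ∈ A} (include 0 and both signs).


A - A = {a - a' : a, a' ∈ A}.
Compute a - a' for each ordered pair (a, a'):
a = 5: 5-5=0, 5-6=-1, 5-8=-3
a = 6: 6-5=1, 6-6=0, 6-8=-2
a = 8: 8-5=3, 8-6=2, 8-8=0
Collecting distinct values (and noting 0 appears from a-a):
A - A = {-3, -2, -1, 0, 1, 2, 3}
|A - A| = 7

A - A = {-3, -2, -1, 0, 1, 2, 3}


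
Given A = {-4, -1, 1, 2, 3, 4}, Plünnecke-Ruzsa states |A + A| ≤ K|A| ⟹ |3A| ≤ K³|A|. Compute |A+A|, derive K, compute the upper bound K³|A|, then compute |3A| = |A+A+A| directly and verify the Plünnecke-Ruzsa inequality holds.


|A| = 6.
Step 1: Compute A + A by enumerating all 36 pairs.
A + A = {-8, -5, -3, -2, -1, 0, 1, 2, 3, 4, 5, 6, 7, 8}, so |A + A| = 14.
Step 2: Doubling constant K = |A + A|/|A| = 14/6 = 14/6 ≈ 2.3333.
Step 3: Plünnecke-Ruzsa gives |3A| ≤ K³·|A| = (2.3333)³ · 6 ≈ 76.2222.
Step 4: Compute 3A = A + A + A directly by enumerating all triples (a,b,c) ∈ A³; |3A| = 22.
Step 5: Check 22 ≤ 76.2222? Yes ✓.

K = 14/6, Plünnecke-Ruzsa bound K³|A| ≈ 76.2222, |3A| = 22, inequality holds.


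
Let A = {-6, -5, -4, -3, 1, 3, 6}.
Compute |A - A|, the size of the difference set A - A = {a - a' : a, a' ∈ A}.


A - A = {a - a' : a, a' ∈ A}; |A| = 7.
Bounds: 2|A|-1 ≤ |A - A| ≤ |A|² - |A| + 1, i.e. 13 ≤ |A - A| ≤ 43.
Note: 0 ∈ A - A always (from a - a). The set is symmetric: if d ∈ A - A then -d ∈ A - A.
Enumerate nonzero differences d = a - a' with a > a' (then include -d):
Positive differences: {1, 2, 3, 4, 5, 6, 7, 8, 9, 10, 11, 12}
Full difference set: {0} ∪ (positive diffs) ∪ (negative diffs).
|A - A| = 1 + 2·12 = 25 (matches direct enumeration: 25).

|A - A| = 25


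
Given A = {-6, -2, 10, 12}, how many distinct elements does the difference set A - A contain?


A - A = {a - a' : a, a' ∈ A}; |A| = 4.
Bounds: 2|A|-1 ≤ |A - A| ≤ |A|² - |A| + 1, i.e. 7 ≤ |A - A| ≤ 13.
Note: 0 ∈ A - A always (from a - a). The set is symmetric: if d ∈ A - A then -d ∈ A - A.
Enumerate nonzero differences d = a - a' with a > a' (then include -d):
Positive differences: {2, 4, 12, 14, 16, 18}
Full difference set: {0} ∪ (positive diffs) ∪ (negative diffs).
|A - A| = 1 + 2·6 = 13 (matches direct enumeration: 13).

|A - A| = 13


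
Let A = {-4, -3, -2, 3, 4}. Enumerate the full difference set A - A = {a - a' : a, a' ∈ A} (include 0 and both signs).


A - A = {a - a' : a, a' ∈ A}.
Compute a - a' for each ordered pair (a, a'):
a = -4: -4--4=0, -4--3=-1, -4--2=-2, -4-3=-7, -4-4=-8
a = -3: -3--4=1, -3--3=0, -3--2=-1, -3-3=-6, -3-4=-7
a = -2: -2--4=2, -2--3=1, -2--2=0, -2-3=-5, -2-4=-6
a = 3: 3--4=7, 3--3=6, 3--2=5, 3-3=0, 3-4=-1
a = 4: 4--4=8, 4--3=7, 4--2=6, 4-3=1, 4-4=0
Collecting distinct values (and noting 0 appears from a-a):
A - A = {-8, -7, -6, -5, -2, -1, 0, 1, 2, 5, 6, 7, 8}
|A - A| = 13

A - A = {-8, -7, -6, -5, -2, -1, 0, 1, 2, 5, 6, 7, 8}


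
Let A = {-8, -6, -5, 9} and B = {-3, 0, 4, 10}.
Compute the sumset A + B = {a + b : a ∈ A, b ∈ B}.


A + B = {a + b : a ∈ A, b ∈ B}.
Enumerate all |A|·|B| = 4·4 = 16 pairs (a, b) and collect distinct sums.
a = -8: -8+-3=-11, -8+0=-8, -8+4=-4, -8+10=2
a = -6: -6+-3=-9, -6+0=-6, -6+4=-2, -6+10=4
a = -5: -5+-3=-8, -5+0=-5, -5+4=-1, -5+10=5
a = 9: 9+-3=6, 9+0=9, 9+4=13, 9+10=19
Collecting distinct sums: A + B = {-11, -9, -8, -6, -5, -4, -2, -1, 2, 4, 5, 6, 9, 13, 19}
|A + B| = 15

A + B = {-11, -9, -8, -6, -5, -4, -2, -1, 2, 4, 5, 6, 9, 13, 19}


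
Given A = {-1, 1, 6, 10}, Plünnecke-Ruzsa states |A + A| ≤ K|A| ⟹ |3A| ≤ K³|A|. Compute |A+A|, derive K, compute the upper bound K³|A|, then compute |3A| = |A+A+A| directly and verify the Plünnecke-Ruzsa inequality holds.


|A| = 4.
Step 1: Compute A + A by enumerating all 16 pairs.
A + A = {-2, 0, 2, 5, 7, 9, 11, 12, 16, 20}, so |A + A| = 10.
Step 2: Doubling constant K = |A + A|/|A| = 10/4 = 10/4 ≈ 2.5000.
Step 3: Plünnecke-Ruzsa gives |3A| ≤ K³·|A| = (2.5000)³ · 4 ≈ 62.5000.
Step 4: Compute 3A = A + A + A directly by enumerating all triples (a,b,c) ∈ A³; |3A| = 19.
Step 5: Check 19 ≤ 62.5000? Yes ✓.

K = 10/4, Plünnecke-Ruzsa bound K³|A| ≈ 62.5000, |3A| = 19, inequality holds.


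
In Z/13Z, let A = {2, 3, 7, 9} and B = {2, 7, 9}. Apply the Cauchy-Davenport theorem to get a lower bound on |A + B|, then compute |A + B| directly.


Cauchy-Davenport: |A + B| ≥ min(p, |A| + |B| - 1) for A, B nonempty in Z/pZ.
|A| = 4, |B| = 3, p = 13.
CD lower bound = min(13, 4 + 3 - 1) = min(13, 6) = 6.
Compute A + B mod 13 directly:
a = 2: 2+2=4, 2+7=9, 2+9=11
a = 3: 3+2=5, 3+7=10, 3+9=12
a = 7: 7+2=9, 7+7=1, 7+9=3
a = 9: 9+2=11, 9+7=3, 9+9=5
A + B = {1, 3, 4, 5, 9, 10, 11, 12}, so |A + B| = 8.
Verify: 8 ≥ 6? Yes ✓.

CD lower bound = 6, actual |A + B| = 8.


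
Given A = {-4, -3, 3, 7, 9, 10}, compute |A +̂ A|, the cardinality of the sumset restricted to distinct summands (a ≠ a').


Restricted sumset: A +̂ A = {a + a' : a ∈ A, a' ∈ A, a ≠ a'}.
Equivalently, take A + A and drop any sum 2a that is achievable ONLY as a + a for a ∈ A (i.e. sums representable only with equal summands).
Enumerate pairs (a, a') with a < a' (symmetric, so each unordered pair gives one sum; this covers all a ≠ a'):
  -4 + -3 = -7
  -4 + 3 = -1
  -4 + 7 = 3
  -4 + 9 = 5
  -4 + 10 = 6
  -3 + 3 = 0
  -3 + 7 = 4
  -3 + 9 = 6
  -3 + 10 = 7
  3 + 7 = 10
  3 + 9 = 12
  3 + 10 = 13
  7 + 9 = 16
  7 + 10 = 17
  9 + 10 = 19
Collected distinct sums: {-7, -1, 0, 3, 4, 5, 6, 7, 10, 12, 13, 16, 17, 19}
|A +̂ A| = 14
(Reference bound: |A +̂ A| ≥ 2|A| - 3 for |A| ≥ 2, with |A| = 6 giving ≥ 9.)

|A +̂ A| = 14
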